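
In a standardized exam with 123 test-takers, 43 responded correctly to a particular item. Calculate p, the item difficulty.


Item difficulty p = number correct / total examinees
p = 43 / 123
p = 0.3496

0.3496


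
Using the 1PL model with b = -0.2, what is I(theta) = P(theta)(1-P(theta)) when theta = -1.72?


P = 1/(1+exp(-(-1.72--0.2))) = 0.1795
I = P*(1-P) = 0.1795 * 0.8205
I = 0.1473

0.1473


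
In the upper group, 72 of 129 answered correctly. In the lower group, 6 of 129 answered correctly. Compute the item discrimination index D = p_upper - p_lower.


p_upper = 72/129 = 0.5581
p_lower = 6/129 = 0.0465
D = 0.5581 - 0.0465 = 0.5116

0.5116


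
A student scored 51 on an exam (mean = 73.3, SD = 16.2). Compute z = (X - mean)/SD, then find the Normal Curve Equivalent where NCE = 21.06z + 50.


z = (X - mean) / SD = (51 - 73.3) / 16.2
z = -22.3 / 16.2
z = -1.3765
NCE = NCE = 21.06z + 50
Carry z at full precision (z = -22.3 / 16.2) into the conversion:
NCE = 21.06 * (-22.3 / 16.2) + 50 = -469.638 / 16.2 + 50
NCE = -28.99 + 50
NCE = 21.01

21.01


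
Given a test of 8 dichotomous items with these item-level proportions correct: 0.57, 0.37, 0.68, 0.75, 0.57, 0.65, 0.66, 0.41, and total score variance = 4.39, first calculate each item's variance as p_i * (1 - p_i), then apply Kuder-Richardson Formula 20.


For each item, compute p_i * q_i:
  Item 1: 0.57 * 0.43 = 0.2451
  Item 2: 0.37 * 0.63 = 0.2331
  Item 3: 0.68 * 0.32 = 0.2176
  Item 4: 0.75 * 0.25 = 0.1875
  Item 5: 0.57 * 0.43 = 0.2451
  Item 6: 0.65 * 0.35 = 0.2275
  Item 7: 0.66 * 0.34 = 0.2244
  Item 8: 0.41 * 0.59 = 0.2419
Sum(p_i * q_i) = 0.2451 + 0.2331 + 0.2176 + 0.1875 + 0.2451 + 0.2275 + 0.2244 + 0.2419 = 1.8222
KR-20 = (k/(k-1)) * (1 - Sum(p_i*q_i) / Var_total)
= (8/7) * (1 - 1.8222/4.39)
= 1.1429 * 0.5849
KR-20 = 0.6685

0.6685


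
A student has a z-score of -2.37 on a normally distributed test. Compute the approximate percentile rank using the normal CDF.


CDF(z) = 0.5 * (1 + erf(z/sqrt(2)))
erf(-1.6758) = -0.9822
CDF = 0.0089
Percentile rank = 0.0089 * 100 = 0.89

0.89


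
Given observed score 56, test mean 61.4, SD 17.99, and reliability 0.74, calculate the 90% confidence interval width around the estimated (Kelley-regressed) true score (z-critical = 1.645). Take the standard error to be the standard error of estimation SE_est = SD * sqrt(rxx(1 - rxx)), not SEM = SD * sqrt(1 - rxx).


True score estimate = 0.74*56 + 0.26*61.4 = 57.404
SE_est = SD * sqrt(rxx * (1 - rxx)) = 17.99 * sqrt(0.74 * 0.26) = 17.99 * sqrt(0.1924) = 7.89103
CI = T_est +/- z * SE_est, so width = 2 * z * SE_est = 2 * 1.645 * 7.89103
Width = 25.9615

25.9615


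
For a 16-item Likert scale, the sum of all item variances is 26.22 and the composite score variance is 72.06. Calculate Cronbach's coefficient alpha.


alpha = (k/(k-1)) * (1 - sum(si^2)/s_total^2)
= (16/15) * (1 - 26.22/72.06)
alpha = 0.6785

0.6785


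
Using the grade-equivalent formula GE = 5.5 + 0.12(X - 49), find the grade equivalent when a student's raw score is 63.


raw - median = 63 - 49 = 14
slope * diff = 0.12 * 14 = 1.68
GE = 5.5 + 1.68
GE = 7.18

7.18


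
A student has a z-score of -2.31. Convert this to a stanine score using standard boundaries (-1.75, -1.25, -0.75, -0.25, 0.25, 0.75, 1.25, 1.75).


Stanine boundaries: [-1.75, -1.25, -0.75, -0.25, 0.25, 0.75, 1.25, 1.75]
z = -2.31
Check each boundary:
  z < -1.75
  z < -1.25
  z < -0.75
  z < -0.25
  z < 0.25
  z < 0.75
  z < 1.25
  z < 1.75
Highest qualifying boundary gives stanine = 1

1


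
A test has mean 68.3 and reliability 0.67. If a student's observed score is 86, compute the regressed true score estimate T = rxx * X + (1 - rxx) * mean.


T_est = rxx * X + (1 - rxx) * mean
T_est = 0.67 * 86 + 0.33 * 68.3
T_est = 57.62 + 22.539
T_est = 80.159

80.159


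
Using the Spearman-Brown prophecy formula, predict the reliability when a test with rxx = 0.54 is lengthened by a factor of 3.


r_new = (n * rxx) / (1 + (n-1) * rxx)
r_new = (3 * 0.54) / (1 + 2 * 0.54)
r_new = 1.62 / 2.08
r_new = 0.7788

0.7788


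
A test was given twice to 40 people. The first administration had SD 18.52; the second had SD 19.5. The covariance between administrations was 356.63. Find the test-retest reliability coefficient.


r = cov(X,Y) / (SD_X * SD_Y)
r = 356.63 / (18.52 * 19.5)
r = 356.63 / 361.14
r = 0.9875

0.9875


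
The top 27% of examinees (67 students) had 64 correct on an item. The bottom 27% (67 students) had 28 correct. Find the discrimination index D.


p_upper = 64/67 = 0.9552
p_lower = 28/67 = 0.4179
D = 0.9552 - 0.4179 = 0.5373

0.5373


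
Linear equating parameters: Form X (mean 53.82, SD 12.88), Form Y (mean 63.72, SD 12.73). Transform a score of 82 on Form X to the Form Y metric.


slope = SD_Y / SD_X = 12.73 / 12.88 ~ 0.9884
intercept = mean_Y - slope * mean_X = 63.72 - (12.73 / 12.88) * 53.82 ~ 10.5268
Y = slope * X + intercept. To avoid rounding drift from the rounded slope/intercept, evaluate the equivalent form Y = mean_Y + SD_Y * (X - mean_X) / SD_X at full precision:
Y = 63.72 + 12.73 * (82 - 53.82) / 12.88
Y = 63.72 + 12.73 * 28.18 / 12.88
Y = 63.72 + 358.7314 / 12.88
Y = 63.72 + 27.8518
Y = 91.5718

91.5718


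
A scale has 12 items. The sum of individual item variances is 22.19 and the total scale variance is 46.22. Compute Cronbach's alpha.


alpha = (k/(k-1)) * (1 - sum(si^2)/s_total^2)
= (12/11) * (1 - 22.19/46.22)
alpha = 0.5672

0.5672


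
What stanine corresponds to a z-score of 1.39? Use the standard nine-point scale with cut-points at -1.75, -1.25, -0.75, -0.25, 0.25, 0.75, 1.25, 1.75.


Stanine boundaries: [-1.75, -1.25, -0.75, -0.25, 0.25, 0.75, 1.25, 1.75]
z = 1.39
Check each boundary:
  z >= -1.75 -> could be stanine 2
  z >= -1.25 -> could be stanine 3
  z >= -0.75 -> could be stanine 4
  z >= -0.25 -> could be stanine 5
  z >= 0.25 -> could be stanine 6
  z >= 0.75 -> could be stanine 7
  z >= 1.25 -> could be stanine 8
  z < 1.75
Highest qualifying boundary gives stanine = 8

8


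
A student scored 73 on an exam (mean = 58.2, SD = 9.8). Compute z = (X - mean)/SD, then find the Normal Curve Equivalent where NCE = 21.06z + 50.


z = (X - mean) / SD = (73 - 58.2) / 9.8
z = 14.8 / 9.8
z = 1.5102
NCE = NCE = 21.06z + 50
Carry z at full precision (z = 14.8 / 9.8) into the conversion:
NCE = 21.06 * (14.8 / 9.8) + 50 = 311.688 / 9.8 + 50
NCE = 31.8049 + 50
NCE = 81.8049

81.8049


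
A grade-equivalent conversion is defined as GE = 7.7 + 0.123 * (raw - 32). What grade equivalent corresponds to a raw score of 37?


raw - median = 37 - 32 = 5
slope * diff = 0.123 * 5 = 0.615
GE = 7.7 + 0.615
GE = 8.315

8.315


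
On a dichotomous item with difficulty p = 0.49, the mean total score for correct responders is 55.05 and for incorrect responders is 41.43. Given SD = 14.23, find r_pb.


q = 1 - p = 0.51
rpb = ((M1 - M0) / SD) * sqrt(p * q)
rpb = ((55.05 - 41.43) / 14.23) * sqrt(0.49 * 0.51)
rpb = 0.4785

0.4785


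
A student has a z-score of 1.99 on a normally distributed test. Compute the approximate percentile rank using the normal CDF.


CDF(z) = 0.5 * (1 + erf(z/sqrt(2)))
erf(1.4071) = 0.9534
CDF = 0.9767
Percentile rank = 0.9767 * 100 = 97.67

97.67


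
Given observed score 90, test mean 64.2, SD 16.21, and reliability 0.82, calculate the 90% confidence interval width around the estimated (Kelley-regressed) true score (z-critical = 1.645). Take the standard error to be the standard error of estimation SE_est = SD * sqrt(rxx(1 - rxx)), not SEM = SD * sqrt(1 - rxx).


True score estimate = 0.82*90 + 0.18*64.2 = 85.356
SE_est = SD * sqrt(rxx * (1 - rxx)) = 16.21 * sqrt(0.82 * 0.18) = 16.21 * sqrt(0.1476) = 6.227679
CI = T_est +/- z * SE_est, so width = 2 * z * SE_est = 2 * 1.645 * 6.227679
Width = 20.4891

20.4891


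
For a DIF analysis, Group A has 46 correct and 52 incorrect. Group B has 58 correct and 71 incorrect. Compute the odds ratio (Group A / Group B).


Odds_A = 46/52 = 0.8846
Odds_B = 58/71 = 0.8169
OR = Odds_A / Odds_B = 0.8846 / 0.8169
Exactly, OR = (46 * 71) / (52 * 58) = 3266 / 3016
OR = 1.0829

1.0829


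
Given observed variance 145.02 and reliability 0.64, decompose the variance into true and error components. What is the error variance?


var_true = rxx * var_obs = 0.64 * 145.02 = 92.8128
var_error = var_obs - var_true
var_error = 145.02 - 92.8128
var_error = 52.2072

52.2072


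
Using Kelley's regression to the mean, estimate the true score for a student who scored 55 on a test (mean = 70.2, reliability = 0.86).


T_est = rxx * X + (1 - rxx) * mean
T_est = 0.86 * 55 + 0.14 * 70.2
T_est = 47.3 + 9.828
T_est = 57.128

57.128


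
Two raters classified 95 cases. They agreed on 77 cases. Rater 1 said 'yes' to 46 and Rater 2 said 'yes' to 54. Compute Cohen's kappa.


P_o = 77/95 = 0.810526
P_e = (46*54 + 49*41) / 9025 = 0.497839
kappa = (P_o - P_e) / (1 - P_e)
kappa = (0.810526 - 0.497839) / (1 - 0.497839)
kappa = 0.6227

0.6227


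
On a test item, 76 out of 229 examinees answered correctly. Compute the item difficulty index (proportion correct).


Item difficulty p = number correct / total examinees
p = 76 / 229
p = 0.3319

0.3319


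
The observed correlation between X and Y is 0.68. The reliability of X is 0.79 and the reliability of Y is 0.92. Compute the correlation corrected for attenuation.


r_corrected = rxy / sqrt(rxx * ryy)
= 0.68 / sqrt(0.79 * 0.92)
= 0.68 / sqrt(0.7268)
= 0.68 / 0.852526
r_corrected = 0.7976

0.7976


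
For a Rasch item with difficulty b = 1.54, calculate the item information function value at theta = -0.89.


P = 1/(1+exp(-(-0.89-1.54))) = 0.0809
I = P*(1-P) = 0.0809 * 0.9191
I = 0.0744

0.0744


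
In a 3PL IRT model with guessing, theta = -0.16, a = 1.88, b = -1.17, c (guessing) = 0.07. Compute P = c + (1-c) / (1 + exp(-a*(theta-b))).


logit = 1.88*(-0.16 - -1.17) = 1.8988
P* = 1/(1 + exp(-1.8988)) = 0.8698
P = 0.07 + (1 - 0.07) * 0.8698
P = 0.8789

0.8789


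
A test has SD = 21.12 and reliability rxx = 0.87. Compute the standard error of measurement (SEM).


SEM = SD * sqrt(1 - rxx)
SEM = 21.12 * sqrt(1 - 0.87)
SEM = 21.12 * sqrt(0.13) = 21.12 * 0.360555
SEM = 7.6149

7.6149


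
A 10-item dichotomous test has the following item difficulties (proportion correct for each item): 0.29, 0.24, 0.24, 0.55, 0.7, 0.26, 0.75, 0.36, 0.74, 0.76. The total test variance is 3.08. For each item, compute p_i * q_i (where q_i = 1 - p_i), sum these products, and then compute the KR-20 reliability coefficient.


For each item, compute p_i * q_i:
  Item 1: 0.29 * 0.71 = 0.2059
  Item 2: 0.24 * 0.76 = 0.1824
  Item 3: 0.24 * 0.76 = 0.1824
  Item 4: 0.55 * 0.45 = 0.2475
  Item 5: 0.7 * 0.3 = 0.21
  Item 6: 0.26 * 0.74 = 0.1924
  Item 7: 0.75 * 0.25 = 0.1875
  Item 8: 0.36 * 0.64 = 0.2304
  Item 9: 0.74 * 0.26 = 0.1924
  Item 10: 0.76 * 0.24 = 0.1824
Sum(p_i * q_i) = 0.2059 + 0.1824 + 0.1824 + 0.2475 + 0.21 + 0.1924 + 0.1875 + 0.2304 + 0.1924 + 0.1824 = 2.0133
KR-20 = (k/(k-1)) * (1 - Sum(p_i*q_i) / Var_total)
= (10/9) * (1 - 2.0133/3.08)
= 1.1111 * 0.3463
KR-20 = 0.3848

0.3848


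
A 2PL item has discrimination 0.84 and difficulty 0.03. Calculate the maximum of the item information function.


For 2PL, max info at theta = b = 0.03
I_max = a^2 / 4 = 0.84^2 / 4
= 0.7056 / 4
I_max = 0.1764

0.1764


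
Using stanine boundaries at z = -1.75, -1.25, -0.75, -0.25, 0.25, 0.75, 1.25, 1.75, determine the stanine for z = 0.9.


Stanine boundaries: [-1.75, -1.25, -0.75, -0.25, 0.25, 0.75, 1.25, 1.75]
z = 0.9
Check each boundary:
  z >= -1.75 -> could be stanine 2
  z >= -1.25 -> could be stanine 3
  z >= -0.75 -> could be stanine 4
  z >= -0.25 -> could be stanine 5
  z >= 0.25 -> could be stanine 6
  z >= 0.75 -> could be stanine 7
  z < 1.25
  z < 1.75
Highest qualifying boundary gives stanine = 7

7


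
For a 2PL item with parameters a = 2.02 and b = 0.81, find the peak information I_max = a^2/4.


For 2PL, max info at theta = b = 0.81
I_max = a^2 / 4 = 2.02^2 / 4
= 4.0804 / 4
I_max = 1.0201

1.0201


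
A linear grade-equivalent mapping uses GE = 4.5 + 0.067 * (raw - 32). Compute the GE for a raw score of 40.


raw - median = 40 - 32 = 8
slope * diff = 0.067 * 8 = 0.536
GE = 4.5 + 0.536
GE = 5.036

5.036


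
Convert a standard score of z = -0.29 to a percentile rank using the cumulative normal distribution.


CDF(z) = 0.5 * (1 + erf(z/sqrt(2)))
erf(-0.2051) = -0.2282
CDF = 0.3859
Percentile rank = 0.3859 * 100 = 38.59

38.59


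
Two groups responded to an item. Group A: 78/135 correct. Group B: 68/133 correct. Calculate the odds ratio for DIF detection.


Odds_A = 78/57 = 1.3684
Odds_B = 68/65 = 1.0462
OR = Odds_A / Odds_B = 1.3684 / 1.0462
Exactly, OR = (78 * 65) / (57 * 68) = 5070 / 3876
OR = 1.308

1.308


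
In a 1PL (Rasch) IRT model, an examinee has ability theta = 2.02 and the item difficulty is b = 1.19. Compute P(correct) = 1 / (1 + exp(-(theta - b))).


theta - b = 2.02 - 1.19 = 0.83
exp(-(theta - b)) = exp(-0.83) = 0.436
P = 1 / (1 + 0.436)
P = 0.6964

0.6964


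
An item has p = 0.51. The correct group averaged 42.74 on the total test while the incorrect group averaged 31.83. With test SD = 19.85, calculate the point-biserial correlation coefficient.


q = 1 - p = 0.49
rpb = ((M1 - M0) / SD) * sqrt(p * q)
rpb = ((42.74 - 31.83) / 19.85) * sqrt(0.51 * 0.49)
rpb = 0.2748

0.2748


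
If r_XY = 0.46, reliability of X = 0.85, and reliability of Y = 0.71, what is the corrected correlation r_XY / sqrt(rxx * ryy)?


r_corrected = rxy / sqrt(rxx * ryy)
= 0.46 / sqrt(0.85 * 0.71)
= 0.46 / sqrt(0.6035)
= 0.46 / 0.776853
r_corrected = 0.5921

0.5921


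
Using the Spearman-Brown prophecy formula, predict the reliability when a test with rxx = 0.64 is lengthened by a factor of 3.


r_new = (n * rxx) / (1 + (n-1) * rxx)
r_new = (3 * 0.64) / (1 + 2 * 0.64)
r_new = 1.92 / 2.28
r_new = 0.8421

0.8421


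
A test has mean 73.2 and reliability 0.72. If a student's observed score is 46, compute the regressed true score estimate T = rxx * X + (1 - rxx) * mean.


T_est = rxx * X + (1 - rxx) * mean
T_est = 0.72 * 46 + 0.28 * 73.2
T_est = 33.12 + 20.496
T_est = 53.616

53.616


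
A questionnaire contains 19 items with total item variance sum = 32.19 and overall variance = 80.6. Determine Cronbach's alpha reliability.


alpha = (k/(k-1)) * (1 - sum(si^2)/s_total^2)
= (19/18) * (1 - 32.19/80.6)
alpha = 0.634

0.634


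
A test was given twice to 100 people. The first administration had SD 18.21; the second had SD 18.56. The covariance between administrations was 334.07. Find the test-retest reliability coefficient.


r = cov(X,Y) / (SD_X * SD_Y)
r = 334.07 / (18.21 * 18.56)
r = 334.07 / 337.9776
r = 0.9884

0.9884


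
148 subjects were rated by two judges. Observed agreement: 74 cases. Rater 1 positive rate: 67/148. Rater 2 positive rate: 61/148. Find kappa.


P_o = 74/148 = 0.5
P_e = (67*61 + 81*87) / 21904 = 0.508309
kappa = (P_o - P_e) / (1 - P_e)
kappa = (0.5 - 0.508309) / (1 - 0.508309)
kappa = -0.0169

-0.0169


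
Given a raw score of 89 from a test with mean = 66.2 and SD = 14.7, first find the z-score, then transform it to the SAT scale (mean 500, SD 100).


z = (X - mean) / SD = (89 - 66.2) / 14.7
z = 22.8 / 14.7
z = 1.551
SAT-scale = SAT = 500 + 100z
Carry z at full precision (z = 22.8 / 14.7) into the conversion:
SAT-scale = 500 + 100 * (22.8 / 14.7) = 500 + 2280 / 14.7
SAT-scale = 500 + 155.102
SAT-scale = 655.102

655.102


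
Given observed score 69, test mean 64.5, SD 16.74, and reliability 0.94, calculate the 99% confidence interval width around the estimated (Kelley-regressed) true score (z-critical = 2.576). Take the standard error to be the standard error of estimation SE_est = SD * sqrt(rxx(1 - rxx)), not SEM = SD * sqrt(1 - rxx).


True score estimate = 0.94*69 + 0.06*64.5 = 68.73
SE_est = SD * sqrt(rxx * (1 - rxx)) = 16.74 * sqrt(0.94 * 0.06) = 16.74 * sqrt(0.0564) = 3.97553
CI = T_est +/- z * SE_est, so width = 2 * z * SE_est = 2 * 2.576 * 3.97553
Width = 20.4819

20.4819


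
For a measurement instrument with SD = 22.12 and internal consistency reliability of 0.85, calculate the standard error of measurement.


SEM = SD * sqrt(1 - rxx)
SEM = 22.12 * sqrt(1 - 0.85)
SEM = 22.12 * sqrt(0.15) = 22.12 * 0.387298
SEM = 8.567

8.567


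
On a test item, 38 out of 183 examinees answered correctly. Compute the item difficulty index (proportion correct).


Item difficulty p = number correct / total examinees
p = 38 / 183
p = 0.2077

0.2077


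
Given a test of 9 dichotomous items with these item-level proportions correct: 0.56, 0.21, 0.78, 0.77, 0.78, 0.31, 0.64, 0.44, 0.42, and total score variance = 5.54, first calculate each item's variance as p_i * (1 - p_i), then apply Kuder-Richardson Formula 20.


For each item, compute p_i * q_i:
  Item 1: 0.56 * 0.44 = 0.2464
  Item 2: 0.21 * 0.79 = 0.1659
  Item 3: 0.78 * 0.22 = 0.1716
  Item 4: 0.77 * 0.23 = 0.1771
  Item 5: 0.78 * 0.22 = 0.1716
  Item 6: 0.31 * 0.69 = 0.2139
  Item 7: 0.64 * 0.36 = 0.2304
  Item 8: 0.44 * 0.56 = 0.2464
  Item 9: 0.42 * 0.58 = 0.2436
Sum(p_i * q_i) = 0.2464 + 0.1659 + 0.1716 + 0.1771 + 0.1716 + 0.2139 + 0.2304 + 0.2464 + 0.2436 = 1.8669
KR-20 = (k/(k-1)) * (1 - Sum(p_i*q_i) / Var_total)
= (9/8) * (1 - 1.8669/5.54)
= 1.125 * 0.663
KR-20 = 0.7459

0.7459


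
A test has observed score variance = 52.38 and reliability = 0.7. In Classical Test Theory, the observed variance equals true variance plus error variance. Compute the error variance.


var_true = rxx * var_obs = 0.7 * 52.38 = 36.666
var_error = var_obs - var_true
var_error = 52.38 - 36.666
var_error = 15.714

15.714


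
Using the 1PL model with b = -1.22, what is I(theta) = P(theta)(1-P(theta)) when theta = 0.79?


P = 1/(1+exp(-(0.79--1.22))) = 0.8818
I = P*(1-P) = 0.8818 * 0.1182
I = 0.1042

0.1042


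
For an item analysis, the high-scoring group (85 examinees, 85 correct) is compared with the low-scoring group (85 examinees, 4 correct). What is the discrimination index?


p_upper = 85/85 = 1.0
p_lower = 4/85 = 0.0471
D = 1.0 - 0.0471 = 0.9529

0.9529


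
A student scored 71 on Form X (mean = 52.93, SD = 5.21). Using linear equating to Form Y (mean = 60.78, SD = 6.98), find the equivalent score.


slope = SD_Y / SD_X = 6.98 / 5.21 ~ 1.3397
intercept = mean_Y - slope * mean_X = 60.78 - (6.98 / 5.21) * 52.93 ~ -10.132
Y = slope * X + intercept. To avoid rounding drift from the rounded slope/intercept, evaluate the equivalent form Y = mean_Y + SD_Y * (X - mean_X) / SD_X at full precision:
Y = 60.78 + 6.98 * (71 - 52.93) / 5.21
Y = 60.78 + 6.98 * 18.07 / 5.21
Y = 60.78 + 126.1286 / 5.21
Y = 60.78 + 24.2089
Y = 84.9889

84.9889


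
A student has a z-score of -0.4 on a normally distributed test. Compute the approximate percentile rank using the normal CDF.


CDF(z) = 0.5 * (1 + erf(z/sqrt(2)))
erf(-0.2828) = -0.3108
CDF = 0.3446
Percentile rank = 0.3446 * 100 = 34.46

34.46


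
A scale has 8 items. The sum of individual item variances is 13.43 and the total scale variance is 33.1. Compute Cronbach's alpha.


alpha = (k/(k-1)) * (1 - sum(si^2)/s_total^2)
= (8/7) * (1 - 13.43/33.1)
alpha = 0.6792

0.6792


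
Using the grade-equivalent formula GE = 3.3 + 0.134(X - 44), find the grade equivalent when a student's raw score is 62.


raw - median = 62 - 44 = 18
slope * diff = 0.134 * 18 = 2.412
GE = 3.3 + 2.412
GE = 5.712

5.712


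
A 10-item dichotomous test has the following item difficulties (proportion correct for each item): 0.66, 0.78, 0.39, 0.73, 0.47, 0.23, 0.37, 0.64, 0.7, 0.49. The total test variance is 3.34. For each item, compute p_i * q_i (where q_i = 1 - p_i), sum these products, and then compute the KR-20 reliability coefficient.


For each item, compute p_i * q_i:
  Item 1: 0.66 * 0.34 = 0.2244
  Item 2: 0.78 * 0.22 = 0.1716
  Item 3: 0.39 * 0.61 = 0.2379
  Item 4: 0.73 * 0.27 = 0.1971
  Item 5: 0.47 * 0.53 = 0.2491
  Item 6: 0.23 * 0.77 = 0.1771
  Item 7: 0.37 * 0.63 = 0.2331
  Item 8: 0.64 * 0.36 = 0.2304
  Item 9: 0.7 * 0.3 = 0.21
  Item 10: 0.49 * 0.51 = 0.2499
Sum(p_i * q_i) = 0.2244 + 0.1716 + 0.2379 + 0.1971 + 0.2491 + 0.1771 + 0.2331 + 0.2304 + 0.21 + 0.2499 = 2.1806
KR-20 = (k/(k-1)) * (1 - Sum(p_i*q_i) / Var_total)
= (10/9) * (1 - 2.1806/3.34)
= 1.1111 * 0.3471
KR-20 = 0.3857

0.3857


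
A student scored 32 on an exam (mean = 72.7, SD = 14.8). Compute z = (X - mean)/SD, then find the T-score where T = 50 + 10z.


z = (X - mean) / SD = (32 - 72.7) / 14.8
z = -40.7 / 14.8
z = -2.75
T-score = T = 50 + 10z
Carry z at full precision (z = -40.7 / 14.8) into the conversion:
T-score = 50 + 10 * (-40.7 / 14.8) = 50 + -407 / 14.8
T-score = 50 + -27.5
T-score = 22.5

22.5


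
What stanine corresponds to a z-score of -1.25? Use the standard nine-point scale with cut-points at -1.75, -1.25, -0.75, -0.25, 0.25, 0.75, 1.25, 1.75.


Stanine boundaries: [-1.75, -1.25, -0.75, -0.25, 0.25, 0.75, 1.25, 1.75]
z = -1.25
Check each boundary:
  z >= -1.75 -> could be stanine 2
  z >= -1.25 -> could be stanine 3
  z < -0.75
  z < -0.25
  z < 0.25
  z < 0.75
  z < 1.25
  z < 1.75
Highest qualifying boundary gives stanine = 3

3


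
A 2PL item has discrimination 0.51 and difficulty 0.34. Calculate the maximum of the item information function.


For 2PL, max info at theta = b = 0.34
I_max = a^2 / 4 = 0.51^2 / 4
= 0.2601 / 4
I_max = 0.065

0.065


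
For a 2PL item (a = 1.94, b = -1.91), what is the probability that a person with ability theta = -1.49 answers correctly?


a*(theta - b) = 1.94 * (-1.49 - -1.91) = 0.8148
exp(-0.8148) = 0.4427
P = 1 / (1 + 0.4427)
P = 0.6931

0.6931


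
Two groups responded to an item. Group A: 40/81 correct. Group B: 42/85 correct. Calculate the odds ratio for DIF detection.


Odds_A = 40/41 = 0.9756
Odds_B = 42/43 = 0.9767
OR = Odds_A / Odds_B = 0.9756 / 0.9767
Exactly, OR = (40 * 43) / (41 * 42) = 1720 / 1722
OR = 0.9988

0.9988


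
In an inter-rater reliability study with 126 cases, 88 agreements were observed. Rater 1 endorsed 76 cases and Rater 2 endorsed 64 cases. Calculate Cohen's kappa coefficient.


P_o = 88/126 = 0.698413
P_e = (76*64 + 50*62) / 15876 = 0.501638
kappa = (P_o - P_e) / (1 - P_e)
kappa = (0.698413 - 0.501638) / (1 - 0.501638)
kappa = 0.3948

0.3948


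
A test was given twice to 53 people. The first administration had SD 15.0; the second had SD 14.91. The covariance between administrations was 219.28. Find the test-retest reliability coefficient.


r = cov(X,Y) / (SD_X * SD_Y)
r = 219.28 / (15.0 * 14.91)
r = 219.28 / 223.65
r = 0.9805

0.9805


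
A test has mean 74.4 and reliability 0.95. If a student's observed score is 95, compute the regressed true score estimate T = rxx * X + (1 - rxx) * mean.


T_est = rxx * X + (1 - rxx) * mean
T_est = 0.95 * 95 + 0.05 * 74.4
T_est = 90.25 + 3.72
T_est = 93.97

93.97


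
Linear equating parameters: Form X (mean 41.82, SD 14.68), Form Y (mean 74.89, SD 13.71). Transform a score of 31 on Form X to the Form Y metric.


slope = SD_Y / SD_X = 13.71 / 14.68 ~ 0.9339
intercept = mean_Y - slope * mean_X = 74.89 - (13.71 / 14.68) * 41.82 ~ 35.8333
Y = slope * X + intercept. To avoid rounding drift from the rounded slope/intercept, evaluate the equivalent form Y = mean_Y + SD_Y * (X - mean_X) / SD_X at full precision:
Y = 74.89 + 13.71 * (31 - 41.82) / 14.68
Y = 74.89 - 13.71 * 10.82 / 14.68
Y = 74.89 - 148.3422 / 14.68
Y = 74.89 - 10.1051
Y = 64.7849

64.7849


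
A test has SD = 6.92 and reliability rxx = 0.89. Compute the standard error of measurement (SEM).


SEM = SD * sqrt(1 - rxx)
SEM = 6.92 * sqrt(1 - 0.89)
SEM = 6.92 * sqrt(0.11) = 6.92 * 0.331662
SEM = 2.2951

2.2951


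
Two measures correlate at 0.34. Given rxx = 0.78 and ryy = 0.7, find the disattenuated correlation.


r_corrected = rxy / sqrt(rxx * ryy)
= 0.34 / sqrt(0.78 * 0.7)
= 0.34 / sqrt(0.546)
= 0.34 / 0.738918
r_corrected = 0.4601

0.4601


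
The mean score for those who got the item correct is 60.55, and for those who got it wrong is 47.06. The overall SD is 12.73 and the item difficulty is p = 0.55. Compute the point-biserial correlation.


q = 1 - p = 0.45
rpb = ((M1 - M0) / SD) * sqrt(p * q)
rpb = ((60.55 - 47.06) / 12.73) * sqrt(0.55 * 0.45)
rpb = 0.5272

0.5272


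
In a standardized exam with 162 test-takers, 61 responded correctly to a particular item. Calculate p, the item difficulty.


Item difficulty p = number correct / total examinees
p = 61 / 162
p = 0.3765

0.3765


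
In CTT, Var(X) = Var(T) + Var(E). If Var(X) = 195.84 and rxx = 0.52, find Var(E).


var_true = rxx * var_obs = 0.52 * 195.84 = 101.8368
var_error = var_obs - var_true
var_error = 195.84 - 101.8368
var_error = 94.0032

94.0032


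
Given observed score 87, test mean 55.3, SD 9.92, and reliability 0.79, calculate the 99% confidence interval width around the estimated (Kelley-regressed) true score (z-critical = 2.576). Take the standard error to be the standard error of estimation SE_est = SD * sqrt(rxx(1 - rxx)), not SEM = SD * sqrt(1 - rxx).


True score estimate = 0.79*87 + 0.21*55.3 = 80.343
SE_est = SD * sqrt(rxx * (1 - rxx)) = 9.92 * sqrt(0.79 * 0.21) = 9.92 * sqrt(0.1659) = 4.040498
CI = T_est +/- z * SE_est, so width = 2 * z * SE_est = 2 * 2.576 * 4.040498
Width = 20.8166

20.8166


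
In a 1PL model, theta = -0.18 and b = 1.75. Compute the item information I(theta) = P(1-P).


P = 1/(1+exp(-(-0.18-1.75))) = 0.1268
I = P*(1-P) = 0.1268 * 0.8732
I = 0.1107

0.1107


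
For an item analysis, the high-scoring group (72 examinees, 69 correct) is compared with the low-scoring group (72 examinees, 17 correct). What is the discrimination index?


p_upper = 69/72 = 0.9583
p_lower = 17/72 = 0.2361
D = 0.9583 - 0.2361 = 0.7222

0.7222


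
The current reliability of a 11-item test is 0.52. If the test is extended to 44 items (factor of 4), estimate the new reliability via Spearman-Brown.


r_new = (n * rxx) / (1 + (n-1) * rxx)
r_new = (4 * 0.52) / (1 + 3 * 0.52)
r_new = 2.08 / 2.56
r_new = 0.8125

0.8125


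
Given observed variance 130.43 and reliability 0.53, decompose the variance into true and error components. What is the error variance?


var_true = rxx * var_obs = 0.53 * 130.43 = 69.1279
var_error = var_obs - var_true
var_error = 130.43 - 69.1279
var_error = 61.3021

61.3021


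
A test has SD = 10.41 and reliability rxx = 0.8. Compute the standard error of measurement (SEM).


SEM = SD * sqrt(1 - rxx)
SEM = 10.41 * sqrt(1 - 0.8)
SEM = 10.41 * sqrt(0.2) = 10.41 * 0.447214
SEM = 4.6555

4.6555


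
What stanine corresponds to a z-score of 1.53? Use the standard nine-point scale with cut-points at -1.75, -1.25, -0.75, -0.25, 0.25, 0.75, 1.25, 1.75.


Stanine boundaries: [-1.75, -1.25, -0.75, -0.25, 0.25, 0.75, 1.25, 1.75]
z = 1.53
Check each boundary:
  z >= -1.75 -> could be stanine 2
  z >= -1.25 -> could be stanine 3
  z >= -0.75 -> could be stanine 4
  z >= -0.25 -> could be stanine 5
  z >= 0.25 -> could be stanine 6
  z >= 0.75 -> could be stanine 7
  z >= 1.25 -> could be stanine 8
  z < 1.75
Highest qualifying boundary gives stanine = 8

8


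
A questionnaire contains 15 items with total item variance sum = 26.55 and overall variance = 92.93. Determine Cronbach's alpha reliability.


alpha = (k/(k-1)) * (1 - sum(si^2)/s_total^2)
= (15/14) * (1 - 26.55/92.93)
alpha = 0.7653

0.7653


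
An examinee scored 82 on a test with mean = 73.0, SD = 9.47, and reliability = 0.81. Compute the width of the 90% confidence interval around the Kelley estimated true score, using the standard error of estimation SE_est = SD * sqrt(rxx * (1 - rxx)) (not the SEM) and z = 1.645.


True score estimate = 0.81*82 + 0.19*73.0 = 80.29
SE_est = SD * sqrt(rxx * (1 - rxx)) = 9.47 * sqrt(0.81 * 0.19) = 9.47 * sqrt(0.1539) = 3.71509
CI = T_est +/- z * SE_est, so width = 2 * z * SE_est = 2 * 1.645 * 3.71509
Width = 12.2226

12.2226


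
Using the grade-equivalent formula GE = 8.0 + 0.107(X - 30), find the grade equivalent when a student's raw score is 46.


raw - median = 46 - 30 = 16
slope * diff = 0.107 * 16 = 1.712
GE = 8.0 + 1.712
GE = 9.712

9.712


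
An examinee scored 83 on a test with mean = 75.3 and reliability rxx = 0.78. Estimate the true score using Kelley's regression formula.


T_est = rxx * X + (1 - rxx) * mean
T_est = 0.78 * 83 + 0.22 * 75.3
T_est = 64.74 + 16.566
T_est = 81.306

81.306


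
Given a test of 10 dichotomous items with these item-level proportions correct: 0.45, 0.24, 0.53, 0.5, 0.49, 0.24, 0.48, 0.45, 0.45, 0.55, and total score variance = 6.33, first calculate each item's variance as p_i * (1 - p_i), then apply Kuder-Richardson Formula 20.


For each item, compute p_i * q_i:
  Item 1: 0.45 * 0.55 = 0.2475
  Item 2: 0.24 * 0.76 = 0.1824
  Item 3: 0.53 * 0.47 = 0.2491
  Item 4: 0.5 * 0.5 = 0.25
  Item 5: 0.49 * 0.51 = 0.2499
  Item 6: 0.24 * 0.76 = 0.1824
  Item 7: 0.48 * 0.52 = 0.2496
  Item 8: 0.45 * 0.55 = 0.2475
  Item 9: 0.45 * 0.55 = 0.2475
  Item 10: 0.55 * 0.45 = 0.2475
Sum(p_i * q_i) = 0.2475 + 0.1824 + 0.2491 + 0.25 + 0.2499 + 0.1824 + 0.2496 + 0.2475 + 0.2475 + 0.2475 = 2.3534
KR-20 = (k/(k-1)) * (1 - Sum(p_i*q_i) / Var_total)
= (10/9) * (1 - 2.3534/6.33)
= 1.1111 * 0.6282
KR-20 = 0.698

0.698


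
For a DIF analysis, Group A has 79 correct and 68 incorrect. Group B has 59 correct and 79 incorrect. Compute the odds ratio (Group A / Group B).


Odds_A = 79/68 = 1.1618
Odds_B = 59/79 = 0.7468
OR = Odds_A / Odds_B = 1.1618 / 0.7468
Exactly, OR = (79 * 79) / (68 * 59) = 6241 / 4012
OR = 1.5556

1.5556


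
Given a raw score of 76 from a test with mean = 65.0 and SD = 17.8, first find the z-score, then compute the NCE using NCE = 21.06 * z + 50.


z = (X - mean) / SD = (76 - 65.0) / 17.8
z = 11.0 / 17.8
z = 0.618
NCE = NCE = 21.06z + 50
Carry z at full precision (z = 11.0 / 17.8) into the conversion:
NCE = 21.06 * (11.0 / 17.8) + 50 = 231.66 / 17.8 + 50
NCE = 13.0146 + 50
NCE = 63.0146

63.0146


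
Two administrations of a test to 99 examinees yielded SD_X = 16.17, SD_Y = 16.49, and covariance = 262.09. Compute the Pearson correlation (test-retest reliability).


r = cov(X,Y) / (SD_X * SD_Y)
r = 262.09 / (16.17 * 16.49)
r = 262.09 / 266.6433
r = 0.9829

0.9829


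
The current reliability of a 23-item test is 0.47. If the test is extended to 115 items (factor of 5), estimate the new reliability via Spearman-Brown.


r_new = (n * rxx) / (1 + (n-1) * rxx)
r_new = (5 * 0.47) / (1 + 4 * 0.47)
r_new = 2.35 / 2.88
r_new = 0.816

0.816


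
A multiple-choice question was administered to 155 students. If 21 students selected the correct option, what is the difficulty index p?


Item difficulty p = number correct / total examinees
p = 21 / 155
p = 0.1355

0.1355


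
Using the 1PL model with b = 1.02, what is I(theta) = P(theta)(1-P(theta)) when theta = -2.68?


P = 1/(1+exp(-(-2.68-1.02))) = 0.0241
I = P*(1-P) = 0.0241 * 0.9759
I = 0.0235

0.0235


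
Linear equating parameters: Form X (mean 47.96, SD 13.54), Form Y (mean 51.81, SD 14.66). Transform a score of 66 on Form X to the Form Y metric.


slope = SD_Y / SD_X = 14.66 / 13.54 ~ 1.0827
intercept = mean_Y - slope * mean_X = 51.81 - (14.66 / 13.54) * 47.96 ~ -0.1171
Y = slope * X + intercept. To avoid rounding drift from the rounded slope/intercept, evaluate the equivalent form Y = mean_Y + SD_Y * (X - mean_X) / SD_X at full precision:
Y = 51.81 + 14.66 * (66 - 47.96) / 13.54
Y = 51.81 + 14.66 * 18.04 / 13.54
Y = 51.81 + 264.4664 / 13.54
Y = 51.81 + 19.5322
Y = 71.3422

71.3422


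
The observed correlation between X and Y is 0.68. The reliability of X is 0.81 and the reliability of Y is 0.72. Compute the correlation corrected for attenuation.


r_corrected = rxy / sqrt(rxx * ryy)
= 0.68 / sqrt(0.81 * 0.72)
= 0.68 / sqrt(0.5832)
= 0.68 / 0.763675
r_corrected = 0.8904

0.8904


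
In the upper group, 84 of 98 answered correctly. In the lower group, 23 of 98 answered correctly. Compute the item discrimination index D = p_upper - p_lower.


p_upper = 84/98 = 0.8571
p_lower = 23/98 = 0.2347
D = 0.8571 - 0.2347 = 0.6224

0.6224


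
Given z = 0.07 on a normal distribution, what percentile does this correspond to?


CDF(z) = 0.5 * (1 + erf(z/sqrt(2)))
erf(0.0495) = 0.0558
CDF = 0.5279
Percentile rank = 0.5279 * 100 = 52.79

52.79


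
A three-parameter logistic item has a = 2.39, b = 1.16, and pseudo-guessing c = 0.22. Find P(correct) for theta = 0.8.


logit = 2.39*(0.8 - 1.16) = -0.8604
P* = 1/(1 + exp(--0.8604)) = 0.2973
P = 0.22 + (1 - 0.22) * 0.2973
P = 0.4519

0.4519


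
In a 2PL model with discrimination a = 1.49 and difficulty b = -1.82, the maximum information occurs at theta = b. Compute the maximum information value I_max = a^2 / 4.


For 2PL, max info at theta = b = -1.82
I_max = a^2 / 4 = 1.49^2 / 4
= 2.2201 / 4
I_max = 0.555

0.555


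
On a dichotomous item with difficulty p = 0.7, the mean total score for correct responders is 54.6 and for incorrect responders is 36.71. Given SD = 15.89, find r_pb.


q = 1 - p = 0.3
rpb = ((M1 - M0) / SD) * sqrt(p * q)
rpb = ((54.6 - 36.71) / 15.89) * sqrt(0.7 * 0.3)
rpb = 0.5159

0.5159


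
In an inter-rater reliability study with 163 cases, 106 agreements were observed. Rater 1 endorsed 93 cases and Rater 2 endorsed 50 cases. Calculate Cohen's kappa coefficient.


P_o = 106/163 = 0.650307
P_e = (93*50 + 70*113) / 26569 = 0.472731
kappa = (P_o - P_e) / (1 - P_e)
kappa = (0.650307 - 0.472731) / (1 - 0.472731)
kappa = 0.3368

0.3368


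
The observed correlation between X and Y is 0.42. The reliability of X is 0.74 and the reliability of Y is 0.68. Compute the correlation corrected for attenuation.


r_corrected = rxy / sqrt(rxx * ryy)
= 0.42 / sqrt(0.74 * 0.68)
= 0.42 / sqrt(0.5032)
= 0.42 / 0.709366
r_corrected = 0.5921

0.5921


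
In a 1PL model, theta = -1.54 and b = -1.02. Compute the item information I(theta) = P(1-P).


P = 1/(1+exp(-(-1.54--1.02))) = 0.3729
I = P*(1-P) = 0.3729 * 0.6271
I = 0.2338

0.2338


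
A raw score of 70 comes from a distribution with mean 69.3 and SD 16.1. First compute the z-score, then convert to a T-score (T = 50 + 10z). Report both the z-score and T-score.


z = (X - mean) / SD = (70 - 69.3) / 16.1
z = 0.7 / 16.1
z = 0.0435
T-score = T = 50 + 10z
Carry z at full precision (z = 0.7 / 16.1) into the conversion:
T-score = 50 + 10 * (0.7 / 16.1) = 50 + 7 / 16.1
T-score = 50 + 0.4348
T-score = 50.4348

50.4348


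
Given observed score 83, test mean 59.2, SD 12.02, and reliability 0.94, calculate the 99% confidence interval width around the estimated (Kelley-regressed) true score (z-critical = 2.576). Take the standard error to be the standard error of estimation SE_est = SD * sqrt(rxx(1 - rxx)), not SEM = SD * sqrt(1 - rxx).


True score estimate = 0.94*83 + 0.06*59.2 = 81.572
SE_est = SD * sqrt(rxx * (1 - rxx)) = 12.02 * sqrt(0.94 * 0.06) = 12.02 * sqrt(0.0564) = 2.854592
CI = T_est +/- z * SE_est, so width = 2 * z * SE_est = 2 * 2.576 * 2.854592
Width = 14.7069

14.7069


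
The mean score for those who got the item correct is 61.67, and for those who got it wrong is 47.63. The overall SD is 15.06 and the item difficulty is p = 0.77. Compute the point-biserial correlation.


q = 1 - p = 0.23
rpb = ((M1 - M0) / SD) * sqrt(p * q)
rpb = ((61.67 - 47.63) / 15.06) * sqrt(0.77 * 0.23)
rpb = 0.3923

0.3923


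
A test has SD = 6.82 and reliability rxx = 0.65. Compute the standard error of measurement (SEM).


SEM = SD * sqrt(1 - rxx)
SEM = 6.82 * sqrt(1 - 0.65)
SEM = 6.82 * sqrt(0.35) = 6.82 * 0.591608
SEM = 4.0348

4.0348


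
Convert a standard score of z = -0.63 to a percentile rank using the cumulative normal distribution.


CDF(z) = 0.5 * (1 + erf(z/sqrt(2)))
erf(-0.4455) = -0.4713
CDF = 0.2643
Percentile rank = 0.2643 * 100 = 26.43

26.43


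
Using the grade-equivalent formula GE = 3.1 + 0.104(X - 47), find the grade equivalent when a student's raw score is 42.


raw - median = 42 - 47 = -5
slope * diff = 0.104 * -5 = -0.52
GE = 3.1 + -0.52
GE = 2.58

2.58


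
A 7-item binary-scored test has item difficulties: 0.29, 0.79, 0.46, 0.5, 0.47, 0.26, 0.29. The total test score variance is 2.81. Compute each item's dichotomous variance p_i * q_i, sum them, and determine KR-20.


For each item, compute p_i * q_i:
  Item 1: 0.29 * 0.71 = 0.2059
  Item 2: 0.79 * 0.21 = 0.1659
  Item 3: 0.46 * 0.54 = 0.2484
  Item 4: 0.5 * 0.5 = 0.25
  Item 5: 0.47 * 0.53 = 0.2491
  Item 6: 0.26 * 0.74 = 0.1924
  Item 7: 0.29 * 0.71 = 0.2059
Sum(p_i * q_i) = 0.2059 + 0.1659 + 0.2484 + 0.25 + 0.2491 + 0.1924 + 0.2059 = 1.5176
KR-20 = (k/(k-1)) * (1 - Sum(p_i*q_i) / Var_total)
= (7/6) * (1 - 1.5176/2.81)
= 1.1667 * 0.4599
KR-20 = 0.5366

0.5366


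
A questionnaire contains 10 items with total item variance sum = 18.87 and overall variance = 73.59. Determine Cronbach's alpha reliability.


alpha = (k/(k-1)) * (1 - sum(si^2)/s_total^2)
= (10/9) * (1 - 18.87/73.59)
alpha = 0.8262

0.8262


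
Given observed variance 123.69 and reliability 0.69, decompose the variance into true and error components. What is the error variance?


var_true = rxx * var_obs = 0.69 * 123.69 = 85.3461
var_error = var_obs - var_true
var_error = 123.69 - 85.3461
var_error = 38.3439

38.3439


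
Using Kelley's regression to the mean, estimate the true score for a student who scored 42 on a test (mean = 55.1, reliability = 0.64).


T_est = rxx * X + (1 - rxx) * mean
T_est = 0.64 * 42 + 0.36 * 55.1
T_est = 26.88 + 19.836
T_est = 46.716

46.716


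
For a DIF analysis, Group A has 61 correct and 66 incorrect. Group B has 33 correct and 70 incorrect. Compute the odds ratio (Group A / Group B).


Odds_A = 61/66 = 0.9242
Odds_B = 33/70 = 0.4714
OR = Odds_A / Odds_B = 0.9242 / 0.4714
Exactly, OR = (61 * 70) / (66 * 33) = 4270 / 2178
OR = 1.9605

1.9605


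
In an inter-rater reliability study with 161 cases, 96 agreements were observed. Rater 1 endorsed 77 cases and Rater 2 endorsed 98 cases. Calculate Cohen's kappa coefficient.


P_o = 96/161 = 0.596273
P_e = (77*98 + 84*63) / 25921 = 0.495274
kappa = (P_o - P_e) / (1 - P_e)
kappa = (0.596273 - 0.495274) / (1 - 0.495274)
kappa = 0.2001

0.2001


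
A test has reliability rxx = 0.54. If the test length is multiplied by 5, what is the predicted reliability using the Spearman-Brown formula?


r_new = (n * rxx) / (1 + (n-1) * rxx)
r_new = (5 * 0.54) / (1 + 4 * 0.54)
r_new = 2.7 / 3.16
r_new = 0.8544

0.8544


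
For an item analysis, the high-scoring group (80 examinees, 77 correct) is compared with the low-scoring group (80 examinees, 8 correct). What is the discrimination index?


p_upper = 77/80 = 0.9625
p_lower = 8/80 = 0.1
D = 0.9625 - 0.1 = 0.8625

0.8625


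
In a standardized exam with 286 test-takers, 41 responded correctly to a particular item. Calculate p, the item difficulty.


Item difficulty p = number correct / total examinees
p = 41 / 286
p = 0.1434

0.1434


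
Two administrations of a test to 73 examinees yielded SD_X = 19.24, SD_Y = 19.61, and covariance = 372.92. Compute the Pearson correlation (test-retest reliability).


r = cov(X,Y) / (SD_X * SD_Y)
r = 372.92 / (19.24 * 19.61)
r = 372.92 / 377.2964
r = 0.9884

0.9884


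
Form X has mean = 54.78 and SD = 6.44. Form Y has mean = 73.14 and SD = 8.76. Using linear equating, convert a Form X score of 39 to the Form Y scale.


slope = SD_Y / SD_X = 8.76 / 6.44 ~ 1.3602
intercept = mean_Y - slope * mean_X = 73.14 - (8.76 / 6.44) * 54.78 ~ -1.3744
Y = slope * X + intercept. To avoid rounding drift from the rounded slope/intercept, evaluate the equivalent form Y = mean_Y + SD_Y * (X - mean_X) / SD_X at full precision:
Y = 73.14 + 8.76 * (39 - 54.78) / 6.44
Y = 73.14 - 8.76 * 15.78 / 6.44
Y = 73.14 - 138.2328 / 6.44
Y = 73.14 - 21.4647
Y = 51.6753

51.6753


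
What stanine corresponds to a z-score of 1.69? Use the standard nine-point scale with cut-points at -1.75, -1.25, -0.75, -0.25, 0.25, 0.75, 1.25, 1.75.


Stanine boundaries: [-1.75, -1.25, -0.75, -0.25, 0.25, 0.75, 1.25, 1.75]
z = 1.69
Check each boundary:
  z >= -1.75 -> could be stanine 2
  z >= -1.25 -> could be stanine 3
  z >= -0.75 -> could be stanine 4
  z >= -0.25 -> could be stanine 5
  z >= 0.25 -> could be stanine 6
  z >= 0.75 -> could be stanine 7
  z >= 1.25 -> could be stanine 8
  z < 1.75
Highest qualifying boundary gives stanine = 8

8
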